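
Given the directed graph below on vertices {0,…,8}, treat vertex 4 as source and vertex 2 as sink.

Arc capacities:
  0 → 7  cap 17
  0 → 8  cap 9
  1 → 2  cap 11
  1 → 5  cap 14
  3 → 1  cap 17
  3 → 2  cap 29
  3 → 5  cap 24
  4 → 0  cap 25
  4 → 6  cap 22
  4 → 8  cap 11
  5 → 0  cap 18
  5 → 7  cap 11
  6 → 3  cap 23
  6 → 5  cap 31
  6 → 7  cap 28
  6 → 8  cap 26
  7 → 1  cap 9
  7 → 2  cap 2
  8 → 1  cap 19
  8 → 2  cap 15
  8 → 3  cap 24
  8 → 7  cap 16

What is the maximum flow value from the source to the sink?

Maximum flow value: 53

augment #1: 4→8→2 bottleneck 11, total now 11
augment #2: 4→0→7→2 bottleneck 2, total now 13
augment #3: 4→0→8→2 bottleneck 4, total now 17
augment #4: 4→6→3→2 bottleneck 22, total now 39
augment #5: 4→0→7→1→2 bottleneck 9, total now 48
augment #6: 4→0→8→1→2 bottleneck 2, total now 50
augment #7: 4→0→8→3→2 bottleneck 3, total now 53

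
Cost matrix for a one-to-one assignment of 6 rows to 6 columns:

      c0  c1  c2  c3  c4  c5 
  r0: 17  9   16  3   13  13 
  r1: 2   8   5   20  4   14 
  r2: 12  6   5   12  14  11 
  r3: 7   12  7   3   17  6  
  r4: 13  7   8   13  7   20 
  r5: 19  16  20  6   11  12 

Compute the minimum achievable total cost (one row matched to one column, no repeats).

Minimum assignment cost: 34

optimal assignment: row0→col3 (cost 3), row1→col0 (cost 2), row2→col2 (cost 5), row3→col5 (cost 6), row4→col1 (cost 7), row5→col4 (cost 11)
total = 3 + 2 + 5 + 6 + 7 + 11 = 34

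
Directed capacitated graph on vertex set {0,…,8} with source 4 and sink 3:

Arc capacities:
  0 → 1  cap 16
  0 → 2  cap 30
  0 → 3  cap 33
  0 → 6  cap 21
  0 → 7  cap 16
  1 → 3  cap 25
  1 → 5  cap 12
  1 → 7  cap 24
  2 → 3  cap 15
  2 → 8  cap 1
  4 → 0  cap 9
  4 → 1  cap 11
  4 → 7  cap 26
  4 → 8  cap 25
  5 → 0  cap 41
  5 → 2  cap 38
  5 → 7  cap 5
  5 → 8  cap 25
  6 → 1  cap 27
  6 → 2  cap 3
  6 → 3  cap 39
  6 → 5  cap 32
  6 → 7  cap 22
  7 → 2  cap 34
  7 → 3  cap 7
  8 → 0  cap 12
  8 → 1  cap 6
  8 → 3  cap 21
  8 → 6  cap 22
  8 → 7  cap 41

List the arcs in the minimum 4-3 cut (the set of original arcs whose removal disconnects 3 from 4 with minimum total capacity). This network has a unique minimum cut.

augment #1: 4→0→3 push 9
augment #2: 4→1→3 push 11
augment #3: 4→7→3 push 7
augment #4: 4→8→3 push 21
augment #5: 4→7→2→3 push 15
augment #6: 4→8→0→3 push 4
augment #7: 4→7→2→8→0→3 push 1
max flow = 68; residual-reachable set from 4 gives S-side
cut edges (S→T): {(2,3), (2,8), (4,0), (4,1), (4,8), (7,3)} total cap 68

Min-cut arcs: {(2,3), (2,8), (4,0), (4,1), (4,8), (7,3)} (total capacity 68)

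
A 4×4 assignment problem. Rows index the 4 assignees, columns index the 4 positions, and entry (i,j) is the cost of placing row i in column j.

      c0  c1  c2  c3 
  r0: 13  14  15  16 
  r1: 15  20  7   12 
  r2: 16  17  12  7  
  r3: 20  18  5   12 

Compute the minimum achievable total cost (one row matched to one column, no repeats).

optimal assignment: row0→col1 (cost 14), row1→col0 (cost 15), row2→col3 (cost 7), row3→col2 (cost 5)
total = 14 + 15 + 7 + 5 = 41

Minimum assignment cost: 41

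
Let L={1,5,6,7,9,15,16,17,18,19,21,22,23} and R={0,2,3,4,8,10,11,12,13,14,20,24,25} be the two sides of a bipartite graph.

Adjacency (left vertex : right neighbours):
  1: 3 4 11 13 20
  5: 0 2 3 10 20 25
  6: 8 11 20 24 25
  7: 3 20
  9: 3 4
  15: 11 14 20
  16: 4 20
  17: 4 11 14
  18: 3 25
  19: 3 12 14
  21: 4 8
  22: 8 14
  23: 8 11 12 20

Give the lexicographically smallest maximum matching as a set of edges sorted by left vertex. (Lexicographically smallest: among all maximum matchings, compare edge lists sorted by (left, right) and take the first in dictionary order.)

Lex-smallest maximum matching: {(1,13), (5,0), (6,24), (7,3), (9,4), (15,11), (16,20), (17,14), (18,25), (19,12), (21,8)}

|M| = 11 (so the lex-smallest maximum matching has 11 edges)
process left vertices in ascending order; for each, take the smallest-labelled available neighbour that still permits 11 edges overall, or leave it unmatched if none does
lex-smallest matching: {1-13, 5-0, 6-24, 7-3, 9-4, 15-11, 16-20, 17-14, 18-25, 19-12, 21-8}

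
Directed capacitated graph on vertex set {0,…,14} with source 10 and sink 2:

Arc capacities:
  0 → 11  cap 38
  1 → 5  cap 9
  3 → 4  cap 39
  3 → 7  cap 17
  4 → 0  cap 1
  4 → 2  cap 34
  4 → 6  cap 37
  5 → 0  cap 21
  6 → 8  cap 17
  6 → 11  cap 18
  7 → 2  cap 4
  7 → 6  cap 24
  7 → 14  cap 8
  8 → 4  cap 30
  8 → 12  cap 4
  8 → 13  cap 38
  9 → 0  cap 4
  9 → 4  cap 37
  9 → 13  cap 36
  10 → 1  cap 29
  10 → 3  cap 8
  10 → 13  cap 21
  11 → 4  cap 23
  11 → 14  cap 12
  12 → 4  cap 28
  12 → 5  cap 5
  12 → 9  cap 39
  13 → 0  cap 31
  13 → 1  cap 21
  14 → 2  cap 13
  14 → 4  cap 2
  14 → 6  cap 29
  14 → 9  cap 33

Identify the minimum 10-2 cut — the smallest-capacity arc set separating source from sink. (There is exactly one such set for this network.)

Min-cut arcs: {(1,5), (10,3), (10,13)} (total capacity 38)

augment #1: 10→3→4→2 push 8
augment #2: 10→13→0→11→4→2 push 21
augment #3: 10→1→5→0→11→4→2 push 2
augment #4: 10→1→5→0→11→14→2 push 7
max flow = 38; residual-reachable set from 10 gives S-side
cut edges (S→T): {(1,5), (10,3), (10,13)} total cap 38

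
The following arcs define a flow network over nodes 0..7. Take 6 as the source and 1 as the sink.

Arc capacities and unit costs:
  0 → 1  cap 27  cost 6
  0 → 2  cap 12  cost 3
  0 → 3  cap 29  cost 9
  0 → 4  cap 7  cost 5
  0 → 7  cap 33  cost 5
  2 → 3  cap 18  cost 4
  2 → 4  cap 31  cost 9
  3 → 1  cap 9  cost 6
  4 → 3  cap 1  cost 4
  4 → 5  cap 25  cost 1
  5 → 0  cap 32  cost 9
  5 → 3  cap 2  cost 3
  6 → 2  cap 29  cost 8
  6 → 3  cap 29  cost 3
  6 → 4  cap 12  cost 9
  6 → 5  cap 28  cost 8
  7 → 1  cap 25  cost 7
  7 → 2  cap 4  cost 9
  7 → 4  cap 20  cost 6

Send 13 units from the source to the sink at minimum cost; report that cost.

shortest-cost path #1: 6→3→1 push 9 @ unit cost 9 (adds 81)
shortest-cost path #2: 6→5→0→1 push 4 @ unit cost 23 (adds 92)
total cost = 173

Minimum cost for 13 units: 173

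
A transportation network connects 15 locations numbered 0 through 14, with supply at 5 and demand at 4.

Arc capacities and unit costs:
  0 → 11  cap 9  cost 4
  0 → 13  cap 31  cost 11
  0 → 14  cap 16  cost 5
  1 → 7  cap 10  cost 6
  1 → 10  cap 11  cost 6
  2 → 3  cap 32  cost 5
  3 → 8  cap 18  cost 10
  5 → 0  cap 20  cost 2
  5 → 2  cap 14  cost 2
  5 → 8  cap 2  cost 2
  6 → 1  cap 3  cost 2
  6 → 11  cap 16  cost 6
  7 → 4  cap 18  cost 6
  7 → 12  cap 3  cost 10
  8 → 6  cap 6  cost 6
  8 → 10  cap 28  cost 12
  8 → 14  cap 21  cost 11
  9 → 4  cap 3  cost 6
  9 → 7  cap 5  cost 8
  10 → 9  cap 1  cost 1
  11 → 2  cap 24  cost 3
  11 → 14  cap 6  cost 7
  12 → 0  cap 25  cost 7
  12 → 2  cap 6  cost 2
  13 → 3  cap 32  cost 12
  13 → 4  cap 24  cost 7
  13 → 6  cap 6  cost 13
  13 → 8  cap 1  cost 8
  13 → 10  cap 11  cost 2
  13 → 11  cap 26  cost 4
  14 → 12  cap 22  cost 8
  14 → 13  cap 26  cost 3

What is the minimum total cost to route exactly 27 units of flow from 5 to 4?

Minimum cost for 27 units: 583

shortest-cost path #1: 5→0→14→13→4 push 16 @ unit cost 17 (adds 272)
shortest-cost path #2: 5→0→13→4 push 4 @ unit cost 20 (adds 80)
shortest-cost path #3: 5→8→10→9→4 push 1 @ unit cost 21 (adds 21)
shortest-cost path #4: 5→8→6→1→7→4 push 1 @ unit cost 22 (adds 22)
shortest-cost path #5: 5→2→3→8→6→1→7→4 push 2 @ unit cost 37 (adds 74)
shortest-cost path #6: 5→2→3→8→14→13→4 push 3 @ unit cost 38 (adds 114)
total cost = 583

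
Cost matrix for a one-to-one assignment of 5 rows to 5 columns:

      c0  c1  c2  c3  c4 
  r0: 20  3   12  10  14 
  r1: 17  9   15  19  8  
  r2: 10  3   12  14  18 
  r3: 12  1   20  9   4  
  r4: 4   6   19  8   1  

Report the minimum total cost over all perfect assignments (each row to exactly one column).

Minimum assignment cost: 35

optimal assignment: row0→col3 (cost 10), row1→col4 (cost 8), row2→col2 (cost 12), row3→col1 (cost 1), row4→col0 (cost 4)
total = 10 + 8 + 12 + 1 + 4 = 35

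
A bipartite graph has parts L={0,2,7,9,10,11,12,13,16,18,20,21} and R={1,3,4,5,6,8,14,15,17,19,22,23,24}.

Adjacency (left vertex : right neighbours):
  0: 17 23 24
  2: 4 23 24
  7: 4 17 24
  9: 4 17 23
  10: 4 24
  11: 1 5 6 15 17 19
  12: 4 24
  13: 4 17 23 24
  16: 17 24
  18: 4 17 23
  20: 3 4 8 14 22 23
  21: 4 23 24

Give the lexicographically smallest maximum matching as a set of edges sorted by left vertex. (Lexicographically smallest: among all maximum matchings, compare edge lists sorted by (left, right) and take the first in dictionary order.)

Lex-smallest maximum matching: {(0,17), (2,4), (7,24), (9,23), (11,1), (20,3)}

|M| = 6 (so the lex-smallest maximum matching has 6 edges)
process left vertices in ascending order; for each, take the smallest-labelled available neighbour that still permits 6 edges overall, or leave it unmatched if none does
lex-smallest matching: {0-17, 2-4, 7-24, 9-23, 11-1, 20-3}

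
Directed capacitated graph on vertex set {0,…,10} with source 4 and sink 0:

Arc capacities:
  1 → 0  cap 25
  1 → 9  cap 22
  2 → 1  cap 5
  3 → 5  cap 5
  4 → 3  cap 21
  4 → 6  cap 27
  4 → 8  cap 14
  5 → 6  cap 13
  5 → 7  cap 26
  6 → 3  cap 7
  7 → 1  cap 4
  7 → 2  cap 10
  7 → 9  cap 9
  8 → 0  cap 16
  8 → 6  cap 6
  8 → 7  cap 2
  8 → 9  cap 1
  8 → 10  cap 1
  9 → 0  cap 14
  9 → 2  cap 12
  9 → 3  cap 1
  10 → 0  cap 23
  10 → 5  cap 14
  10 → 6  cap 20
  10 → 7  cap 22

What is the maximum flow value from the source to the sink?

augment #1: 4→8→0 bottleneck 14, total now 14
augment #2: 4→3→5→7→1→0 bottleneck 4, total now 18
augment #3: 4→3→5→7→9→0 bottleneck 1, total now 19

Maximum flow value: 19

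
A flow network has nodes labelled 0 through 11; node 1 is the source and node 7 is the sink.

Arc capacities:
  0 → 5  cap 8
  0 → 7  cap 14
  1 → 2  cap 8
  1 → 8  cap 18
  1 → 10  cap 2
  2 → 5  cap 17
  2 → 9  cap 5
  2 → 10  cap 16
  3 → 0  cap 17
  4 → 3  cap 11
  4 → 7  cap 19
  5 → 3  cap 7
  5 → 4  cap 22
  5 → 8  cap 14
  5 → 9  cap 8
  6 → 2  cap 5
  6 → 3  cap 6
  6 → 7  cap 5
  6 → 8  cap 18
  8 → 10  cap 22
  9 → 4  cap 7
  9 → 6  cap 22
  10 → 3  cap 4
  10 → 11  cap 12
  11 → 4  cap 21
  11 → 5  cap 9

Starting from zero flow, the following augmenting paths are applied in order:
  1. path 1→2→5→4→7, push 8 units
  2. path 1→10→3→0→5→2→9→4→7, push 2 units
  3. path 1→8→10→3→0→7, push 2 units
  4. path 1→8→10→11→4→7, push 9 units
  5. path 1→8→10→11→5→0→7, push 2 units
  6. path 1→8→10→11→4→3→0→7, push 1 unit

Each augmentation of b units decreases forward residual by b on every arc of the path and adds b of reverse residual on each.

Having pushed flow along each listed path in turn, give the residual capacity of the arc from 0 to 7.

after path 1 (1→2→5→4→7, push 8): res(0,7)=14
after path 2 (1→10→3→0→5→2→9→4→7, push 2): res(0,7)=14
after path 3 (1→8→10→3→0→7, push 2): res(0,7)=12
after path 4 (1→8→10→11→4→7, push 9): res(0,7)=12
after path 5 (1→8→10→11→5→0→7, push 2): res(0,7)=10
after path 6 (1→8→10→11→4→3→0→7, push 1): res(0,7)=9

Residual capacity of (0,7): 9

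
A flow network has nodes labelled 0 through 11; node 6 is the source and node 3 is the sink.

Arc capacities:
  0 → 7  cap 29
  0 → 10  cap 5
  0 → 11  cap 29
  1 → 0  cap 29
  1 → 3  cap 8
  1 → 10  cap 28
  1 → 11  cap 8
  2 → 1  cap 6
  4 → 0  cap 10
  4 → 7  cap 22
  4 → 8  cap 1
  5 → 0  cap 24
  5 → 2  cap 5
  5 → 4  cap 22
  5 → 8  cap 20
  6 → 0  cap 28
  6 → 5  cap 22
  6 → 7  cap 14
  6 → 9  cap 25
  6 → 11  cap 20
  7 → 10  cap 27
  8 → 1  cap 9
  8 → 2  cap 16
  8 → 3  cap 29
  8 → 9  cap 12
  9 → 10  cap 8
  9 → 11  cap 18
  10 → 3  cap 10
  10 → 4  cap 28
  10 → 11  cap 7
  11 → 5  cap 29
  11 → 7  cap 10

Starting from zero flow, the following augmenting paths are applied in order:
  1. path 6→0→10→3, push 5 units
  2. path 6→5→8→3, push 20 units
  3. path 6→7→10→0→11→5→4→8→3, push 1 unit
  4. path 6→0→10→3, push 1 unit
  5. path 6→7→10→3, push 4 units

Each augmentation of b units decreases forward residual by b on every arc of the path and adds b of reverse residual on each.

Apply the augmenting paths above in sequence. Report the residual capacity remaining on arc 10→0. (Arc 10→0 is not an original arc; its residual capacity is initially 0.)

Residual capacity of (10,0): 5

after path 1 (6→0→10→3, push 5): res(10,0)=5
after path 2 (6→5→8→3, push 20): res(10,0)=5
after path 3 (6→7→10→0→11→5→4→8→3, push 1): res(10,0)=4
after path 4 (6→0→10→3, push 1): res(10,0)=5
after path 5 (6→7→10→3, push 4): res(10,0)=5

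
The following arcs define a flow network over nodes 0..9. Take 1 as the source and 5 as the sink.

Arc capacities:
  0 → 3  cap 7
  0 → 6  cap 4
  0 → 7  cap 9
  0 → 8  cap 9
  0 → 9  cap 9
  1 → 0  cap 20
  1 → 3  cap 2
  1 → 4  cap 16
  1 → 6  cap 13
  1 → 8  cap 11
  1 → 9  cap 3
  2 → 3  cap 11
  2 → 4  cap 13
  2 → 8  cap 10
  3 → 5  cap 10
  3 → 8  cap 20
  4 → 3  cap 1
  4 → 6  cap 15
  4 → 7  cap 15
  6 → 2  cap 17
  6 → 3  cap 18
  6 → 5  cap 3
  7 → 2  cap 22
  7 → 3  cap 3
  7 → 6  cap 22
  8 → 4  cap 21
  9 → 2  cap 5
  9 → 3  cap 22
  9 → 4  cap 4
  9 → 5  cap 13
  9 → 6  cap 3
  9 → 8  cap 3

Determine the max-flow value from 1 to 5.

Maximum flow value: 25

augment #1: 1→3→5 bottleneck 2, total now 2
augment #2: 1→6→5 bottleneck 3, total now 5
augment #3: 1→9→5 bottleneck 3, total now 8
augment #4: 1→0→3→5 bottleneck 7, total now 15
augment #5: 1→0→9→5 bottleneck 9, total now 24
augment #6: 1→4→3→5 bottleneck 1, total now 25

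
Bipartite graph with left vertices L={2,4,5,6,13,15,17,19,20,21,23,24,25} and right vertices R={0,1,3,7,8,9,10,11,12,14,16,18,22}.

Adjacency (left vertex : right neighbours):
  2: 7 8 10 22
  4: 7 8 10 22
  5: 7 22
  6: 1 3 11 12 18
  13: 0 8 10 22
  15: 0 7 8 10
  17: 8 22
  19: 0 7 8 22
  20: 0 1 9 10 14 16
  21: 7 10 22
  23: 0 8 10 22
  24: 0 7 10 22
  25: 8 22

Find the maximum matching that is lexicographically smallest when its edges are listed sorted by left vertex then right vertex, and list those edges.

|M| = 7 (so the lex-smallest maximum matching has 7 edges)
process left vertices in ascending order; for each, take the smallest-labelled available neighbour that still permits 7 edges overall, or leave it unmatched if none does
lex-smallest matching: {2-7, 4-8, 5-22, 6-1, 13-0, 15-10, 20-9}

Lex-smallest maximum matching: {(2,7), (4,8), (5,22), (6,1), (13,0), (15,10), (20,9)}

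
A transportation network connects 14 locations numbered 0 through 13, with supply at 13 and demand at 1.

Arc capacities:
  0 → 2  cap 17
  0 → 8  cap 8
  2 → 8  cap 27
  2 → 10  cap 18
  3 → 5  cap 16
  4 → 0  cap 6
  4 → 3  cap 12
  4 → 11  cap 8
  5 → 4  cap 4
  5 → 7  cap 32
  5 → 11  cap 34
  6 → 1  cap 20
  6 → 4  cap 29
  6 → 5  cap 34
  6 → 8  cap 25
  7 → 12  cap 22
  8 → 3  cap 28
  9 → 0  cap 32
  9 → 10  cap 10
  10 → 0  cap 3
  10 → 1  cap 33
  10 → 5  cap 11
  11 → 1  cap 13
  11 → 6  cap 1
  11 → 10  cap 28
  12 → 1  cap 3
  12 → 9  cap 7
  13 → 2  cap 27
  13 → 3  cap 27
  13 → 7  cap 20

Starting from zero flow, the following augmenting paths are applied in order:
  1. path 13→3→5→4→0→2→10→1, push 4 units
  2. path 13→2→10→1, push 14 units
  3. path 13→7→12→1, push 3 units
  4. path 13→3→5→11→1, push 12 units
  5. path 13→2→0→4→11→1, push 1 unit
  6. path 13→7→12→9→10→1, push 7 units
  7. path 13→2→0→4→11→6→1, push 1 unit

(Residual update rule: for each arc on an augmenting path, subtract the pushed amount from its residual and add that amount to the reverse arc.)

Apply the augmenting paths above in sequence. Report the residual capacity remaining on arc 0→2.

Residual capacity of (0,2): 15

after path 1 (13→3→5→4→0→2→10→1, push 4): res(0,2)=13
after path 2 (13→2→10→1, push 14): res(0,2)=13
after path 3 (13→7→12→1, push 3): res(0,2)=13
after path 4 (13→3→5→11→1, push 12): res(0,2)=13
after path 5 (13→2→0→4→11→1, push 1): res(0,2)=14
after path 6 (13→7→12→9→10→1, push 7): res(0,2)=14
after path 7 (13→2→0→4→11→6→1, push 1): res(0,2)=15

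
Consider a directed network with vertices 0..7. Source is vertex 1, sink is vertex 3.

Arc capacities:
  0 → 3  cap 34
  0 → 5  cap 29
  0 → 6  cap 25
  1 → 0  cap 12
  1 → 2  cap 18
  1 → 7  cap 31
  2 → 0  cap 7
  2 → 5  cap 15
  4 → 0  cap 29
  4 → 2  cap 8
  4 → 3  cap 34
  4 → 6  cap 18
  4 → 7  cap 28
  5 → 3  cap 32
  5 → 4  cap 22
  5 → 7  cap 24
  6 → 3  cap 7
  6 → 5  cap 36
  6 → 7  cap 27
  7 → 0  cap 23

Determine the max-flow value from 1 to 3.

Maximum flow value: 53

augment #1: 1→0→3 bottleneck 12, total now 12
augment #2: 1→2→0→3 bottleneck 7, total now 19
augment #3: 1→2→5→3 bottleneck 11, total now 30
augment #4: 1→7→0→3 bottleneck 15, total now 45
augment #5: 1→7→0→5→3 bottleneck 8, total now 53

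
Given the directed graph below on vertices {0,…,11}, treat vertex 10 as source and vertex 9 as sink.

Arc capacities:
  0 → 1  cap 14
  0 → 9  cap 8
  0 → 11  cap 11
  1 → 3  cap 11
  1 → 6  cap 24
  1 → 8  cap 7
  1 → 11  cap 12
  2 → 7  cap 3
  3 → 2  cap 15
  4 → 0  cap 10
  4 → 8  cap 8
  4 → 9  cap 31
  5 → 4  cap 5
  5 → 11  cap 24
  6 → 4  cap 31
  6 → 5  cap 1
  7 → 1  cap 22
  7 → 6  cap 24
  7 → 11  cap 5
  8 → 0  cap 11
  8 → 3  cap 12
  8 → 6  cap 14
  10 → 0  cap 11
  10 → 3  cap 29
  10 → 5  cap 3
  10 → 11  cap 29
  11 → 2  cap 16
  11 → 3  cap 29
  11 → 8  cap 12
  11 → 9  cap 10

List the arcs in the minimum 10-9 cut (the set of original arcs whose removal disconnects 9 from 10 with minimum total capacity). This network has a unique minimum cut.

augment #1: 10→0→9 push 8
augment #2: 10→11→9 push 10
augment #3: 10→5→4→9 push 3
augment #4: 10→0→1→6→4→9 push 3
augment #5: 10→11→8→6→4→9 push 12
augment #6: 10→3→2→7→6→4→9 push 3
max flow = 39; residual-reachable set from 10 gives S-side
cut edges (S→T): {(2,7), (10,0), (10,5), (11,8), (11,9)} total cap 39

Min-cut arcs: {(2,7), (10,0), (10,5), (11,8), (11,9)} (total capacity 39)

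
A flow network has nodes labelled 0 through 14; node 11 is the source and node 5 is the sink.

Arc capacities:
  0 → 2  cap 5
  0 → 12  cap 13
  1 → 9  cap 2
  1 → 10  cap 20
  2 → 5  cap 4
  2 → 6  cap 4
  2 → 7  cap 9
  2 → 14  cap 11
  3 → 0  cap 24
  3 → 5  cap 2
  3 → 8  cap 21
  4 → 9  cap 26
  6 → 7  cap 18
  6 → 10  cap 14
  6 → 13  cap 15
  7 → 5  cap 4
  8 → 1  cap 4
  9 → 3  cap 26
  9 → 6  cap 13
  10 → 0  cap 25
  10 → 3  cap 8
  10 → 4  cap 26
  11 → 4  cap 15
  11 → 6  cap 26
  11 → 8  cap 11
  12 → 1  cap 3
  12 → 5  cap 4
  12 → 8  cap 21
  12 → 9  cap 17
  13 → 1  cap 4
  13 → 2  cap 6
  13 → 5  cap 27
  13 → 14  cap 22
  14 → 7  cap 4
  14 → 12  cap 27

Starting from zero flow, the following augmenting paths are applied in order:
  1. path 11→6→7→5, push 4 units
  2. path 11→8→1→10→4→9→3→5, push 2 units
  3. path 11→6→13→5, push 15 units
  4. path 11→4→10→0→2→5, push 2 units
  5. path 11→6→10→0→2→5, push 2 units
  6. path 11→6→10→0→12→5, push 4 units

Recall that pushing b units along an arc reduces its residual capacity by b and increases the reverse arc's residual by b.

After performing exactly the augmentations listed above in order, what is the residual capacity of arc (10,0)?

Residual capacity of (10,0): 17

after path 1 (11→6→7→5, push 4): res(10,0)=25
after path 2 (11→8→1→10→4→9→3→5, push 2): res(10,0)=25
after path 3 (11→6→13→5, push 15): res(10,0)=25
after path 4 (11→4→10→0→2→5, push 2): res(10,0)=23
after path 5 (11→6→10→0→2→5, push 2): res(10,0)=21
after path 6 (11→6→10→0→12→5, push 4): res(10,0)=17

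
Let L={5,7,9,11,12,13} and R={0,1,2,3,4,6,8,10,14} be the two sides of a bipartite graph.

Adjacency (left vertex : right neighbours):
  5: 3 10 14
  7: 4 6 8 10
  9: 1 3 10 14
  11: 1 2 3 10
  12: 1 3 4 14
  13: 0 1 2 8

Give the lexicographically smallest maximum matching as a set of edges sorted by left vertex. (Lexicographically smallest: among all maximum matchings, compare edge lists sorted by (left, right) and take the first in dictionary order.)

|M| = 6 (so the lex-smallest maximum matching has 6 edges)
process left vertices in ascending order; for each, take the smallest-labelled available neighbour that still permits 6 edges overall, or leave it unmatched if none does
lex-smallest matching: {5-3, 7-4, 9-1, 11-2, 12-14, 13-0}

Lex-smallest maximum matching: {(5,3), (7,4), (9,1), (11,2), (12,14), (13,0)}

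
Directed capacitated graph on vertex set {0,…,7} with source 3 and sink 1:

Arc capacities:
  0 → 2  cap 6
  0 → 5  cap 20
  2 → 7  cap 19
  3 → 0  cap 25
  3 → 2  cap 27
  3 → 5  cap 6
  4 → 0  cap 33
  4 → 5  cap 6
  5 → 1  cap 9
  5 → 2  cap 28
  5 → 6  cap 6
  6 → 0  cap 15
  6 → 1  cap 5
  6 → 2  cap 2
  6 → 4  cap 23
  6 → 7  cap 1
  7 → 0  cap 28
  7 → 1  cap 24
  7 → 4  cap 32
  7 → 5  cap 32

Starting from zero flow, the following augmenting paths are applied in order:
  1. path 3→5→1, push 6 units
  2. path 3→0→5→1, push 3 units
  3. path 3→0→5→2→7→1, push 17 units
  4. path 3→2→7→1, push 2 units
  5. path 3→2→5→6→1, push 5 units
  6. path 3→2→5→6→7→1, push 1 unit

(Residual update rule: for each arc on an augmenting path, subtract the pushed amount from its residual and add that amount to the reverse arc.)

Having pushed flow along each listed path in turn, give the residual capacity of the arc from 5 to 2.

Residual capacity of (5,2): 17

after path 1 (3→5→1, push 6): res(5,2)=28
after path 2 (3→0→5→1, push 3): res(5,2)=28
after path 3 (3→0→5→2→7→1, push 17): res(5,2)=11
after path 4 (3→2→7→1, push 2): res(5,2)=11
after path 5 (3→2→5→6→1, push 5): res(5,2)=16
after path 6 (3→2→5→6→7→1, push 1): res(5,2)=17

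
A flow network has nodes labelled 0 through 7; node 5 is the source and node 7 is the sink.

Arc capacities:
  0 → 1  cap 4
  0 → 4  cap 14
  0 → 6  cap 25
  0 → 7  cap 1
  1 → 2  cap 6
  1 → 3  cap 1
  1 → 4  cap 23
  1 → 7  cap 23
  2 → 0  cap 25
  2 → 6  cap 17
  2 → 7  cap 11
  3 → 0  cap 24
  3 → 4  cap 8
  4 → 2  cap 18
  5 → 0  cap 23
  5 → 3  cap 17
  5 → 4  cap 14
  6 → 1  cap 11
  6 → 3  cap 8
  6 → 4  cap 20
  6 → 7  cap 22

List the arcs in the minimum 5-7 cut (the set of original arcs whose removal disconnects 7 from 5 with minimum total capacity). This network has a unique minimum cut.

augment #1: 5→0→7 push 1
augment #2: 5→0→1→7 push 4
augment #3: 5→0→6→7 push 18
augment #4: 5→4→2→7 push 11
augment #5: 5→3→0→6→7 push 4
augment #6: 5→3→0→6→1→7 push 3
augment #7: 5→4→2→6→1→7 push 3
augment #8: 5→3→4→2→6→1→7 push 4
max flow = 48; residual-reachable set from 5 gives S-side
cut edges (S→T): {(0,1), (0,6), (0,7), (4,2)} total cap 48

Min-cut arcs: {(0,1), (0,6), (0,7), (4,2)} (total capacity 48)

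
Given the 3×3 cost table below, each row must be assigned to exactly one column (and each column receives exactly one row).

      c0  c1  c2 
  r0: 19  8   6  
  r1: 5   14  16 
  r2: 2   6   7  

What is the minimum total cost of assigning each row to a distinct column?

Minimum assignment cost: 17

optimal assignment: row0→col2 (cost 6), row1→col0 (cost 5), row2→col1 (cost 6)
total = 6 + 5 + 6 = 17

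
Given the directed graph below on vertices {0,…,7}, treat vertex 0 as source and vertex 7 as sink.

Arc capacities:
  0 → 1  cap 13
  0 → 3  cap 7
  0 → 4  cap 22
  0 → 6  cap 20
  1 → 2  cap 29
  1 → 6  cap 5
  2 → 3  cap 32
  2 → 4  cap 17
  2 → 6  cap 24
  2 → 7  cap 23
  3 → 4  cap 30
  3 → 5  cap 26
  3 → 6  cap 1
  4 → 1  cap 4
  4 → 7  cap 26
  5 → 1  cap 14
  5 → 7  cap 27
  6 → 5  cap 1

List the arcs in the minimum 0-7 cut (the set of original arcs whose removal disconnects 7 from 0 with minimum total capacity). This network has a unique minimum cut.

augment #1: 0→4→7 push 22
augment #2: 0→1→2→7 push 13
augment #3: 0→3→4→7 push 4
augment #4: 0→3→5→7 push 3
augment #5: 0→6→5→7 push 1
max flow = 43; residual-reachable set from 0 gives S-side
cut edges (S→T): {(0,1), (0,3), (0,4), (6,5)} total cap 43

Min-cut arcs: {(0,1), (0,3), (0,4), (6,5)} (total capacity 43)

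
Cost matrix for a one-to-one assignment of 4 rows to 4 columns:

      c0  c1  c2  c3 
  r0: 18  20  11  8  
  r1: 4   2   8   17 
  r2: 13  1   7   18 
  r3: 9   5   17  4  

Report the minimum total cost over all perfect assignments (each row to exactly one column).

Minimum assignment cost: 20

optimal assignment: row0→col2 (cost 11), row1→col0 (cost 4), row2→col1 (cost 1), row3→col3 (cost 4)
total = 11 + 4 + 1 + 4 = 20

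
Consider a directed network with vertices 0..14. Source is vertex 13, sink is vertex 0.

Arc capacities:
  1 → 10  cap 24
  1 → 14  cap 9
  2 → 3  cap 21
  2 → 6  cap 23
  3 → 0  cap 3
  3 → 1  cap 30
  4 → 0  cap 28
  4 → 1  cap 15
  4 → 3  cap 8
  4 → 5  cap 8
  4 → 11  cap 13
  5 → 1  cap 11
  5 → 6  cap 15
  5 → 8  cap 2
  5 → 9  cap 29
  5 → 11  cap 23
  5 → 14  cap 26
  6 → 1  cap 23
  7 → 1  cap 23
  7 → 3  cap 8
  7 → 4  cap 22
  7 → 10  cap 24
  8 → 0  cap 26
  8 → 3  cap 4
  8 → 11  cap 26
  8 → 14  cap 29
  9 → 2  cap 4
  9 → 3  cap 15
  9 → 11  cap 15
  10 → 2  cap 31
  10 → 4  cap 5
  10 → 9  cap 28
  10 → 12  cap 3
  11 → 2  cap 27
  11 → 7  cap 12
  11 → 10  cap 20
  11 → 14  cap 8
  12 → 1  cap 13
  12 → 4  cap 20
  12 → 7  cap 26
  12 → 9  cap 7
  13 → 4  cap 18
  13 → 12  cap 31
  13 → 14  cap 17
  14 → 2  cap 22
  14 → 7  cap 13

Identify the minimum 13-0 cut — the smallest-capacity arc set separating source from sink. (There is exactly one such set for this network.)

augment #1: 13→4→0 push 18
augment #2: 13→12→4→0 push 10
augment #3: 13→12→4→3→0 push 3
augment #4: 13→12→4→5→8→0 push 2
max flow = 33; residual-reachable set from 13 gives S-side
cut edges (S→T): {(3,0), (4,0), (5,8)} total cap 33

Min-cut arcs: {(3,0), (4,0), (5,8)} (total capacity 33)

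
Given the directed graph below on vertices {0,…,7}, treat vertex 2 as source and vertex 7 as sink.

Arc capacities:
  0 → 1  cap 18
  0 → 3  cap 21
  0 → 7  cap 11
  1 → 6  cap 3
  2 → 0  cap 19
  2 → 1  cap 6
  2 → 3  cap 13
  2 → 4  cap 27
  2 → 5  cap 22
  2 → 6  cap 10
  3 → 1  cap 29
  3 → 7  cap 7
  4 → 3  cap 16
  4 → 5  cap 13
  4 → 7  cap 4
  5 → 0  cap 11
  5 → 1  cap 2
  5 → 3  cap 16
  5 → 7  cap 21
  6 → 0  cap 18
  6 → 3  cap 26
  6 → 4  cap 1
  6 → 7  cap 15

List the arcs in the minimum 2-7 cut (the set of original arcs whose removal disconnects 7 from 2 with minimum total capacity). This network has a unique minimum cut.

augment #1: 2→0→7 push 11
augment #2: 2→3→7 push 7
augment #3: 2→4→7 push 4
augment #4: 2→5→7 push 21
augment #5: 2→6→7 push 10
augment #6: 2→1→6→7 push 3
max flow = 56; residual-reachable set from 2 gives S-side
cut edges (S→T): {(0,7), (1,6), (2,6), (3,7), (4,7), (5,7)} total cap 56

Min-cut arcs: {(0,7), (1,6), (2,6), (3,7), (4,7), (5,7)} (total capacity 56)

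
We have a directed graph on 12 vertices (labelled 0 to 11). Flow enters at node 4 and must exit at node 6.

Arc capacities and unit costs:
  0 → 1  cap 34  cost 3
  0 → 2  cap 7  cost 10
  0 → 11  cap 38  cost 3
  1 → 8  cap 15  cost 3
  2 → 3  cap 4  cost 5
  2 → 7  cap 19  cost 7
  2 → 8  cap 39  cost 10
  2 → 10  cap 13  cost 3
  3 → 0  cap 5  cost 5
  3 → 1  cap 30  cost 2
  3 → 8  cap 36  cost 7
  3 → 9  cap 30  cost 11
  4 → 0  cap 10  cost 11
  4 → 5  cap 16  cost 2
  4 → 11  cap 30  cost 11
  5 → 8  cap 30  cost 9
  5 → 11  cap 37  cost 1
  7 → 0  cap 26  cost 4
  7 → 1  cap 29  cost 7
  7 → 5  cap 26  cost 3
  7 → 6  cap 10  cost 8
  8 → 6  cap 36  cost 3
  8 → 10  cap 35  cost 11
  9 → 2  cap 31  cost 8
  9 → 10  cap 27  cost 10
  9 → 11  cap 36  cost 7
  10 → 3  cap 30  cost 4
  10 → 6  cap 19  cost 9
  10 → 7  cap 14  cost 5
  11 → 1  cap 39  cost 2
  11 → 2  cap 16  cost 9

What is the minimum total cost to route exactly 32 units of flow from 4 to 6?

Minimum cost for 32 units: 541

shortest-cost path #1: 4→5→11→1→8→6 push 15 @ unit cost 11 (adds 165)
shortest-cost path #2: 4→5→8→6 push 1 @ unit cost 14 (adds 14)
shortest-cost path #3: 4→11→5→8→6 push 15 @ unit cost 22 (adds 330)
shortest-cost path #4: 4→11→2→10→6 push 1 @ unit cost 32 (adds 32)
total cost = 541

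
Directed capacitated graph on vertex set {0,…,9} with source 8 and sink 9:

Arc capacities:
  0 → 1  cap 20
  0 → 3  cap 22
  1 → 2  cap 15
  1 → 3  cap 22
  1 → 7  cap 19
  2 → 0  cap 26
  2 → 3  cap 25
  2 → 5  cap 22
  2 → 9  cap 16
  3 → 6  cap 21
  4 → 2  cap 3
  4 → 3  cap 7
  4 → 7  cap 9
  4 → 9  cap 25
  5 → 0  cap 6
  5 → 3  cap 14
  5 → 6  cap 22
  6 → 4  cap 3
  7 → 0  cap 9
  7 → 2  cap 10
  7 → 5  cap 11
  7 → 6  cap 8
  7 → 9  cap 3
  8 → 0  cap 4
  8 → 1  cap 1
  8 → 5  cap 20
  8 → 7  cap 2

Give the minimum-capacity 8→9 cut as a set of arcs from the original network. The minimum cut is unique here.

Min-cut arcs: {(5,0), (6,4), (8,0), (8,1), (8,7)} (total capacity 16)

augment #1: 8→7→9 push 2
augment #2: 8→1→2→9 push 1
augment #3: 8→0→1→2→9 push 4
augment #4: 8→5→6→4→9 push 3
augment #5: 8→5→0→1→2→9 push 6
max flow = 16; residual-reachable set from 8 gives S-side
cut edges (S→T): {(5,0), (6,4), (8,0), (8,1), (8,7)} total cap 16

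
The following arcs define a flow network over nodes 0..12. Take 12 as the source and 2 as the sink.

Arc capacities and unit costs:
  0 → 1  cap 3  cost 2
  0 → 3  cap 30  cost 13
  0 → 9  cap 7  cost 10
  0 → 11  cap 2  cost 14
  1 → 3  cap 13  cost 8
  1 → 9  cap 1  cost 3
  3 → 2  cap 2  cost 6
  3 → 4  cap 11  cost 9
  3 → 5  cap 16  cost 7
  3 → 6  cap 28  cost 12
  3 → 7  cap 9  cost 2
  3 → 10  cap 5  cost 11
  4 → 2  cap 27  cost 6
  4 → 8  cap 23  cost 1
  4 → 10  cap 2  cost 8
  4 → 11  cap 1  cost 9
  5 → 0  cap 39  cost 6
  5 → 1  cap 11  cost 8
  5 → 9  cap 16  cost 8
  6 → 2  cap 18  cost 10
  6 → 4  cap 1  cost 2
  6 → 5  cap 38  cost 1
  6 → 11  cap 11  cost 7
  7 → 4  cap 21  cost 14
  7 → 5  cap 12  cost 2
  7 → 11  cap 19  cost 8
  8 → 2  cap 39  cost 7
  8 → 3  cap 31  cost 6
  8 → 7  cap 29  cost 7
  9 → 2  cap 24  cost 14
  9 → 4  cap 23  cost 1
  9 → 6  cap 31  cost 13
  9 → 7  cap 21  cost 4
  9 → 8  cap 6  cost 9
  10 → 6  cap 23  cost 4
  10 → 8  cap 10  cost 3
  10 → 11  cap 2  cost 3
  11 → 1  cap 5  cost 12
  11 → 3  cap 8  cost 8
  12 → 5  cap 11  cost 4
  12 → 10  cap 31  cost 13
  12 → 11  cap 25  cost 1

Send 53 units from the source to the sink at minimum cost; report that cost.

shortest-cost path #1: 12→11→3→2 push 2 @ unit cost 15 (adds 30)
shortest-cost path #2: 12→5→9→4→2 push 11 @ unit cost 19 (adds 209)
shortest-cost path #3: 12→10→8→2 push 10 @ unit cost 23 (adds 230)
shortest-cost path #4: 12→11→1→9→4→2 push 1 @ unit cost 23 (adds 23)
shortest-cost path #5: 12→11→3→4→2 push 6 @ unit cost 24 (adds 144)
shortest-cost path #6: 12→10→6→4→2 push 1 @ unit cost 25 (adds 25)
shortest-cost path #7: 12→10→6→2 push 18 @ unit cost 27 (adds 486)
shortest-cost path #8: 12→10→6→5→9→4→2 push 2 @ unit cost 33 (adds 66)
shortest-cost path #9: 12→11→1→3→4→2 push 2 @ unit cost 36 (adds 72)
total cost = 1285

Minimum cost for 53 units: 1285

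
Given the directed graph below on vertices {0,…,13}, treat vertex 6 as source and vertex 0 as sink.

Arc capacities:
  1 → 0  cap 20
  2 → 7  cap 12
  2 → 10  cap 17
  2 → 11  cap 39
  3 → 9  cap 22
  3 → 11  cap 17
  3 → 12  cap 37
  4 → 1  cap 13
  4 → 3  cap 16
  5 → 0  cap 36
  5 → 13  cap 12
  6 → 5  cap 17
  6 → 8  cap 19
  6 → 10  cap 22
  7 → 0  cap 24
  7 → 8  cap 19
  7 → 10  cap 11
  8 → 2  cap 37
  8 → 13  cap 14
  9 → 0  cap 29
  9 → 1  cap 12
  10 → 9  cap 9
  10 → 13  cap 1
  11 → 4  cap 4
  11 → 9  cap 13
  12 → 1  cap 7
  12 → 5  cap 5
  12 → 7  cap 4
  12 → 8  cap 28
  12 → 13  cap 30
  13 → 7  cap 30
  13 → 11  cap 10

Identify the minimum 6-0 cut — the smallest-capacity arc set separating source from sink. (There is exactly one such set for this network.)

augment #1: 6→5→0 push 17
augment #2: 6→10→9→0 push 9
augment #3: 6→8→2→7→0 push 12
augment #4: 6→8→13→7→0 push 7
augment #5: 6→10→13→7→0 push 1
max flow = 46; residual-reachable set from 6 gives S-side
cut edges (S→T): {(6,5), (6,8), (10,9), (10,13)} total cap 46

Min-cut arcs: {(6,5), (6,8), (10,9), (10,13)} (total capacity 46)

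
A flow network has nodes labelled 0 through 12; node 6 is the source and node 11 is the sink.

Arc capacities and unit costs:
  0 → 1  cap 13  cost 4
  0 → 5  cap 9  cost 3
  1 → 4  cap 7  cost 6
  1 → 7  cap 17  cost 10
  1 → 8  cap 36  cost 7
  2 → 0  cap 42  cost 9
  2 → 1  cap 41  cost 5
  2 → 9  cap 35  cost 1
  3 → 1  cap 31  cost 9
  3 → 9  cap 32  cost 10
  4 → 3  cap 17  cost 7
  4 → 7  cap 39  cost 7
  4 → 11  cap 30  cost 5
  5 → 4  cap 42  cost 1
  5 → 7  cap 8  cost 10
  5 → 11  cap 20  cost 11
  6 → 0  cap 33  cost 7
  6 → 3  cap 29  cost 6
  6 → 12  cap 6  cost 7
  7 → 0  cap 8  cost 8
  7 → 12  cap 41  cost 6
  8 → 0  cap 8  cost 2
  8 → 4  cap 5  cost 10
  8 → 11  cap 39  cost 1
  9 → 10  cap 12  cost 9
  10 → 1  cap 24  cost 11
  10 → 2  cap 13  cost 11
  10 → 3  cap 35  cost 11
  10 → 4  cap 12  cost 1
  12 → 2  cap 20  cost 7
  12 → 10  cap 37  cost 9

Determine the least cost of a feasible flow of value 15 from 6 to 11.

shortest-cost path #1: 6→0→5→4→11 push 9 @ unit cost 16 (adds 144)
shortest-cost path #2: 6→0→1→8→11 push 6 @ unit cost 19 (adds 114)
total cost = 258

Minimum cost for 15 units: 258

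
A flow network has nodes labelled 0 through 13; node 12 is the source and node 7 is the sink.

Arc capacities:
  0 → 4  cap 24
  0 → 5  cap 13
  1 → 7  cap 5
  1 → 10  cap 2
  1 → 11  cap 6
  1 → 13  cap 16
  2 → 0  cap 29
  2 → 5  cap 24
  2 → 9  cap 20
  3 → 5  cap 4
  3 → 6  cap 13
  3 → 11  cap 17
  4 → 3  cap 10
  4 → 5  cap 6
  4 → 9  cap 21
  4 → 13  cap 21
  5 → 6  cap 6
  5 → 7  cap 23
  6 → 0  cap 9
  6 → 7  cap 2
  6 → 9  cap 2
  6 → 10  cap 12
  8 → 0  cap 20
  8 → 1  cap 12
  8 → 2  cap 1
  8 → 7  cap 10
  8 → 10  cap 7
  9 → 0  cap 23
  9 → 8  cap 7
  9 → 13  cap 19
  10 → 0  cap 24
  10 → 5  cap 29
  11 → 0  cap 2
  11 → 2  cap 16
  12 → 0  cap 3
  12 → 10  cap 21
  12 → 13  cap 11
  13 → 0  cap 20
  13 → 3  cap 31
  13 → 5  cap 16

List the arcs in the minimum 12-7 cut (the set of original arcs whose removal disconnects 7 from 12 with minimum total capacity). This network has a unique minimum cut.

Min-cut arcs: {(5,7), (6,7), (9,8)} (total capacity 32)

augment #1: 12→0→5→7 push 3
augment #2: 12→10→5→7 push 20
augment #3: 12→10→5→6→7 push 1
augment #4: 12→13→3→6→7 push 1
augment #5: 12→13→0→4→9→8→7 push 7
max flow = 32; residual-reachable set from 12 gives S-side
cut edges (S→T): {(5,7), (6,7), (9,8)} total cap 32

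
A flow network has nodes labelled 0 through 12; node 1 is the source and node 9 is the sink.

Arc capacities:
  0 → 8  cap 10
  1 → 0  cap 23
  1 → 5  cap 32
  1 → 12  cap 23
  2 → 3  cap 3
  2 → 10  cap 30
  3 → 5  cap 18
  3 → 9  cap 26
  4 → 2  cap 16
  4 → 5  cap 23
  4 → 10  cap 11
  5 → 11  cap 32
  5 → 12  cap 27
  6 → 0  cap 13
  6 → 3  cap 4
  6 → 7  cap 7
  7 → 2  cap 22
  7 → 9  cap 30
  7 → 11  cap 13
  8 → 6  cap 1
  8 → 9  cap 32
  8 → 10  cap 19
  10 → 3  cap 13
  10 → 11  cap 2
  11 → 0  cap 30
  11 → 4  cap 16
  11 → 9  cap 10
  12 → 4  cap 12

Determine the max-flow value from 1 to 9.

Maximum flow value: 36

augment #1: 1→0→8→9 bottleneck 10, total now 10
augment #2: 1→5→11→9 bottleneck 10, total now 20
augment #3: 1→12→4→2→3→9 bottleneck 3, total now 23
augment #4: 1→12→4→10→3→9 bottleneck 9, total now 32
augment #5: 1→5→11→4→10→3→9 bottleneck 2, total now 34
augment #6: 1→5→11→4→2→10→3→9 bottleneck 2, total now 36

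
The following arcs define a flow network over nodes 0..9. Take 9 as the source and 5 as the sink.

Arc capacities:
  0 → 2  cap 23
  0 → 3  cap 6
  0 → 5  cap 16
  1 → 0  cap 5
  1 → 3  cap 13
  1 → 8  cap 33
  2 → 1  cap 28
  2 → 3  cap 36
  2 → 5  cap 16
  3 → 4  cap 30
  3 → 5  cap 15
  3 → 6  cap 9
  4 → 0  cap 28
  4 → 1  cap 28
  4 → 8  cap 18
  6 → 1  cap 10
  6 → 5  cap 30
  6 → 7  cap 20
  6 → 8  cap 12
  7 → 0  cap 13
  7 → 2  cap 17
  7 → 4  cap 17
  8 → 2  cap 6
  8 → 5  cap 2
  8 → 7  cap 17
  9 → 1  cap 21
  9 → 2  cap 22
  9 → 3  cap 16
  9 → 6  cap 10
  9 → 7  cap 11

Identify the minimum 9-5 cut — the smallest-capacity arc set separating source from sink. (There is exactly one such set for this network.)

augment #1: 9→2→5 push 16
augment #2: 9→3→5 push 15
augment #3: 9→6→5 push 10
augment #4: 9→1→0→5 push 5
augment #5: 9→1→8→5 push 2
augment #6: 9→3→6→5 push 1
augment #7: 9→7→0→5 push 11
augment #8: 9→1→3→6→5 push 8
max flow = 68; residual-reachable set from 9 gives S-side
cut edges (S→T): {(0,5), (2,5), (3,5), (3,6), (8,5), (9,6)} total cap 68

Min-cut arcs: {(0,5), (2,5), (3,5), (3,6), (8,5), (9,6)} (total capacity 68)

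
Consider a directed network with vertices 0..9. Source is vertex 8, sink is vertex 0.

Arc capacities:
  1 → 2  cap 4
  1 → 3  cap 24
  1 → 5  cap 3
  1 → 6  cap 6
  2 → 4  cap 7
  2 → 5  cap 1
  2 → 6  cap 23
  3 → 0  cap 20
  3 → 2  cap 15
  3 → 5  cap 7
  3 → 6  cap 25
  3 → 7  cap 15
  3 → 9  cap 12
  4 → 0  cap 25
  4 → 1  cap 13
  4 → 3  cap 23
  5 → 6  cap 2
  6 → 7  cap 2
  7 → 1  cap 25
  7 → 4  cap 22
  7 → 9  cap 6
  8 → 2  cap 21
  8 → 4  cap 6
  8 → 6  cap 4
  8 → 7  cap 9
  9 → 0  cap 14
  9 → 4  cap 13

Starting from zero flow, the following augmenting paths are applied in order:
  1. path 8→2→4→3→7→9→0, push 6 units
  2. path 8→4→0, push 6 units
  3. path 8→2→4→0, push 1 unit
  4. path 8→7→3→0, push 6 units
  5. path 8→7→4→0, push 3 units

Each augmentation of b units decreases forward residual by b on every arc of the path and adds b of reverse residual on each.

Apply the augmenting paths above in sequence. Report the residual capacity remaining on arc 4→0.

Residual capacity of (4,0): 15

after path 1 (8→2→4→3→7→9→0, push 6): res(4,0)=25
after path 2 (8→4→0, push 6): res(4,0)=19
after path 3 (8→2→4→0, push 1): res(4,0)=18
after path 4 (8→7→3→0, push 6): res(4,0)=18
after path 5 (8→7→4→0, push 3): res(4,0)=15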